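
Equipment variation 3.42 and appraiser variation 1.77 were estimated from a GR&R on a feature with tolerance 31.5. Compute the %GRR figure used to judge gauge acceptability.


GRR = sqrt(EV^2 + AV^2) = sqrt(3.42^2 + 1.77^2) = 3.850883
%GRR = GRR / tol * 100 = 3.850883 / 31.5 * 100
%GRR = 12.2250

12.2250


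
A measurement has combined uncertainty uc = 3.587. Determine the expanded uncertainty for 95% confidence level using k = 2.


U = k * uc
U = 2 * 3.587
U = 7.1740

7.1740


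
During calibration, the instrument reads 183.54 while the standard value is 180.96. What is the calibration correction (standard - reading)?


Correction = standard - reading
= 180.96 - 183.54
= -2.5800

-2.5800


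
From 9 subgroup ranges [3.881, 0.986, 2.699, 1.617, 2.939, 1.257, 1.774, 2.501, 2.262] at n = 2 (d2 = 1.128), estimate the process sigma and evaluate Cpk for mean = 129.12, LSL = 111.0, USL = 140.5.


R_bar = (3.881 + 0.986 + 2.699 + 1.617 + 2.939 + 1.257 + 1.774 + 2.501 + 2.262) / 9 = 2.2128889
sigma = R_bar / d2 = 2.2128889 / 1.128 = 1.9617809
Cp = (USL - LSL)/(6*sigma) = (140.5 - 111.0)/(6*1.9617809) = 2.5062
Cpu = (140.5 - 129.12)/(3*1.9617809) = 1.9336
Cpl = (129.12 - 111.0)/(3*1.9617809) = 3.0788
Cpk = min(Cpu, Cpl) = 1.9336

1.9336


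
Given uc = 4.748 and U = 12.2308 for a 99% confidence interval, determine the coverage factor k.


k = U / uc
k = 12.2308 / 4.748
k = 2.576

2.576


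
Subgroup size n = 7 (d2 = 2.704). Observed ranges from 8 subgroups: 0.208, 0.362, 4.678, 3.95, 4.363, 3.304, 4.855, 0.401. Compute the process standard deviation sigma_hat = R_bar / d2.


R_bar = (0.208 + 0.362 + 4.678 + 3.95 + 4.363 + 3.304 + 4.855 + 0.401) / 8
R_bar = 22.121 / 8 = 2.765125
sigma_hat = R_bar / d2 = 2.765125 / 2.704 = 1.0226

1.0226


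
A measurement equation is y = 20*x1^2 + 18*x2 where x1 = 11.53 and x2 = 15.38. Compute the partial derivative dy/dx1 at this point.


y = 20*x1^2 + 18*x2
dy/dx1 = 2*20*x1
Evaluate at x1 = 11.53: c1 = 40 * 11.53
c1 = 461.2000

461.2000


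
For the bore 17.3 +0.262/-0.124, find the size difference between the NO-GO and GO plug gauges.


GO = nominal - lower_tol (smallest hole = maximum material condition)
GO = 17.3 - 0.124 = 17.176
NO-GO = nominal + upper_tol (largest hole = least material condition)
NO-GO = 17.3 + 0.262 = 17.562
spread = NO-GO - GO = 17.562 - 17.176 = 0.3860

0.3860


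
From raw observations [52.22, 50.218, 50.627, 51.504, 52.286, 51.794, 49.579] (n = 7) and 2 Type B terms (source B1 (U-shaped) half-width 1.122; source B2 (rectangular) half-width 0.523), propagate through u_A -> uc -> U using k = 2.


mean = (52.22 + 50.218 + 50.627 + 51.504 + 52.286 + 51.794 + 49.579) / 7 = 51.17542857
s = sqrt(sum((x - mean)^2)/(n-1)) = 1.0473073
u_A = s / sqrt(n) = 1.0473073 / sqrt(7) = 0.39584495
u_B1 = 1.122 / sqrt(2) = 0.79337381
u_B2 = 0.523 / sqrt(3) = 0.30195419
uc = sqrt(0.39584495^2 + 0.79337381^2 + 0.30195419^2) = 0.93664911
U = k * uc = 2 * 0.93664911
U = 1.8733

1.8733


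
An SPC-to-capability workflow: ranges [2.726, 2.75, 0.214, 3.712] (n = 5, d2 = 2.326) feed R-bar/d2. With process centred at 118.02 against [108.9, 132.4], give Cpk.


R_bar = (2.726 + 2.75 + 0.214 + 3.712) / 4 = 2.3505
sigma = R_bar / d2 = 2.3505 / 2.326 = 1.0105331
Cp = (USL - LSL)/(6*sigma) = (132.4 - 108.9)/(6*1.0105331) = 3.8758
Cpu = (132.4 - 118.02)/(3*1.0105331) = 4.7434
Cpl = (118.02 - 108.9)/(3*1.0105331) = 3.0083
Cpk = min(Cpu, Cpl) = 3.0083

3.0083


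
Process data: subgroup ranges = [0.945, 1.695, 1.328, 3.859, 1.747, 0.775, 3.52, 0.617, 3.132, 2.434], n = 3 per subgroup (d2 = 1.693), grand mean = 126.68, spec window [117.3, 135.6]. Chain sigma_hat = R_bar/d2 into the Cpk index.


R_bar = (0.945 + 1.695 + 1.328 + 3.859 + 1.747 + 0.775 + 3.52 + 0.617 + 3.132 + 2.434) / 10 = 2.0052
sigma = R_bar / d2 = 2.0052 / 1.693 = 1.1844064
Cp = (USL - LSL)/(6*sigma) = (135.6 - 117.3)/(6*1.1844064) = 2.5751
Cpu = (135.6 - 126.68)/(3*1.1844064) = 2.5104
Cpl = (126.68 - 117.3)/(3*1.1844064) = 2.6399
Cpk = min(Cpu, Cpl) = 2.5104

2.5104


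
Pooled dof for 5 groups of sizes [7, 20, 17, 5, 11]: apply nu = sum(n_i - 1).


nu = sum_i (n_i - 1)
nu = ((7 - 1) + (20 - 1) + (17 - 1) + (5 - 1) + (11 - 1))
nu = 6 + 19 + 16 + 4 + 10
nu = 55

55


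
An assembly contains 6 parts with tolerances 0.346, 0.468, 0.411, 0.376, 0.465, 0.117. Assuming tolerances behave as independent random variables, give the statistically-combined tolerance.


RSS = sqrt(0.346^2 + 0.468^2 + 0.411^2 + 0.376^2 + 0.465^2 + 0.117^2)
= sqrt(0.878951)
= 0.9375

0.9375


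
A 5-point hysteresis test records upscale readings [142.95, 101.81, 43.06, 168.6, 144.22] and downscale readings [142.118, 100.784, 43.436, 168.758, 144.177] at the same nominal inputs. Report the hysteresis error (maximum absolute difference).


|142.95 - 142.118| = 0.8320
|101.81 - 100.784| = 1.0260
|43.06 - 43.436| = 0.3760
|168.6 - 168.758| = 0.1580
|144.22 - 144.177| = 0.0430
hysteresis = max(diffs) = 1.0260

1.0260


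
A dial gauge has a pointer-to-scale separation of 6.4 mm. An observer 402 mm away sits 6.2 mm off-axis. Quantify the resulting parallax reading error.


error = h * offset / d
= 6.4 * 6.2 / 402
= 0.0987

0.0987


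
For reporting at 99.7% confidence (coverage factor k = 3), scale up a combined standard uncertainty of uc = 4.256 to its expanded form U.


U = k * uc
U = 3 * 4.256
U = 12.7680

12.7680


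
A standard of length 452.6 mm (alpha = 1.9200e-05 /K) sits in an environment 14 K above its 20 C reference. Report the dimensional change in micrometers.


dL = L * alpha * dT
= 452.6 * 1.9200e-05 * 14
= 0.1216589 mm
dL_um = 0.1216589 * 1000 = 121.6589 um

121.6589


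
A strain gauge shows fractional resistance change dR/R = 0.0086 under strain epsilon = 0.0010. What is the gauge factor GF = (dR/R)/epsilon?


GF = (dR/R) / epsilon
= 0.0086 / 0.0010
= 8.6000

8.6000


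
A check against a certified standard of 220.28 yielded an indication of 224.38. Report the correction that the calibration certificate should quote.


Correction = standard - reading
= 220.28 - 224.38
= -4.1000

-4.1000


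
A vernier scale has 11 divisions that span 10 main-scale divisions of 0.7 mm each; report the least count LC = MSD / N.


LC = MSD / n_div
= 0.7 / 11
= 0.0636

0.0636


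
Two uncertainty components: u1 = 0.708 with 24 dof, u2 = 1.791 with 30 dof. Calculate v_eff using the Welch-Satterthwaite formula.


uc = sqrt(u1^2 + u2^2) = sqrt(0.708^2 + 1.791^2) = 1.9258621
v_eff = uc^4 / (u1^4/v1 + u2^4/v2)
= 1.9258621^4 / (0.708^4/24 + 1.791^4/30)
= 13.756272 / 0.35344331
v_eff = 38.9207

38.9207


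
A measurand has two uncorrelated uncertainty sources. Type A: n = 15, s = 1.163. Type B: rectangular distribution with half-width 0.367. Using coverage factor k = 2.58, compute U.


u_A = s / sqrt(n) = 1.163 / sqrt(15) = 0.30028531
u_B = half_width / sqrt(3) = 0.367 / sqrt(3) = 0.21188755
uc = sqrt(u_A^2 + u_B^2) = sqrt(0.30028531^2 + 0.21188755^2) = 0.36751544
U = k * uc = 2.58 * 0.36751544
U = 0.9482

0.9482


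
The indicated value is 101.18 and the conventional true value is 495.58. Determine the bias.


Systematic error = measured - true
= 101.18 - 495.58
= -394.4000

-394.4000


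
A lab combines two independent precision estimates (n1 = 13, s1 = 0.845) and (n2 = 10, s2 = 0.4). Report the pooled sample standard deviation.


s_p = sqrt(((n1-1)*s1^2 + (n2-1)*s2^2) / (n1+n2-2))
numerator = (13-1)*0.845^2 + (10-1)*0.4^2 = 8.5683 + 1.44 = 10.0083
denominator = 13 + 10 - 2 = 21
s_p^2 = 10.0083 / 21 = 0.47658571
s_p = sqrt(0.47658571) = 0.6904

0.6904


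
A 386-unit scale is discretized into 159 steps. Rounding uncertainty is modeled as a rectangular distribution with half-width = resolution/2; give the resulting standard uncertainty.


resolution = range / divisions
resolution = 386 / 159 = 2.427673
u_res = resolution / (2*sqrt(3))
u_res = 2.427673 / 3.4641016
u_res = 0.7008

0.7008


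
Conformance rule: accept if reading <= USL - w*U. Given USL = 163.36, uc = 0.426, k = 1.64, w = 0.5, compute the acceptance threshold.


U = k * uc = 1.64 * 0.426 = 0.69864
guard band g = w * U = 0.5 * 0.69864 = 0.34932
AL = USL - g = 163.36 - 0.34932
AL = 163.0107

163.0107


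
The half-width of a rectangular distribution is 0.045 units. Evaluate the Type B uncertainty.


u_B = half_width / sqrt(3)
u_B = 0.045 / 1.7320508
u_B = 0.0260

0.0260


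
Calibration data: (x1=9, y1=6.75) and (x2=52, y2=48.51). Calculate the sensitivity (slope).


slope = (y2 - y1) / (x2 - x1)
= (48.51 - 6.75) / (52 - 9)
= 41.7600 / 43
= 0.9712

0.9712


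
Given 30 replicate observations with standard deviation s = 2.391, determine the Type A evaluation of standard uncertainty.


u_A = s / sqrt(n)
u_A = 2.391 / sqrt(30)
u_A = 2.391 / 5.4772256
u_A = 0.4365

0.4365


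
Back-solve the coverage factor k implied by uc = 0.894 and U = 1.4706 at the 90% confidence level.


k = U / uc
k = 1.4706 / 0.894
k = 1.645

1.645


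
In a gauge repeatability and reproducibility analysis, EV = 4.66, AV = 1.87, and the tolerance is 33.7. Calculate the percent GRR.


GRR = sqrt(EV^2 + AV^2) = sqrt(4.66^2 + 1.87^2) = 5.021205
%GRR = GRR / tol * 100 = 5.021205 / 33.7 * 100
%GRR = 14.8997

14.8997


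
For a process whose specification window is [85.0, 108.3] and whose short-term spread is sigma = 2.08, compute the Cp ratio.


Cp = (USL - LSL) / (6 * sigma)
= (108.3 - 85.0) / (6 * 2.08)
= 23.3000 / 12.4800
= 1.8670

1.8670


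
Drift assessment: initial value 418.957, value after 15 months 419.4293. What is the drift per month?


rate = (v2 - v1) / months
= (419.4293 - 418.957) / 15
= 0.4723 / 15
= 0.0315

0.0315


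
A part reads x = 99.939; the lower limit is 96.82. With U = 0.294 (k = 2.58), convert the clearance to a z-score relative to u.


u = U / k = 0.294 / 2.58 = 0.11395349
margin = |LSL - x| = |96.82 - 99.939| = 3.119
z = margin / u = 3.119 / 0.11395349
z = 27.3708

27.3708


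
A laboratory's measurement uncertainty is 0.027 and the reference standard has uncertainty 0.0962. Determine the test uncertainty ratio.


TUR = u_lab / u_ref
= 0.027 / 0.0962
= 0.2807

0.2807


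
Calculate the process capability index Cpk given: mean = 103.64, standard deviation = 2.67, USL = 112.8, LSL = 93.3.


Cpu = (USL - mean) / (3*sigma) = (112.8 - 103.64) / (3*2.67) = 1.1436
Cpl = (mean - LSL) / (3*sigma) = (103.64 - 93.3) / (3*2.67) = 1.2909
Cpk = min(Cpu, Cpl) = 1.1436

1.1436


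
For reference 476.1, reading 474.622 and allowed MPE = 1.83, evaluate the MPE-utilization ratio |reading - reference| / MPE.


e = indication - reference = 474.622 - 476.1 = -1.4780
|e| = 1.4780
ratio = |e| / MPE = 1.4780 / 1.83
ratio = 0.8077

0.8077


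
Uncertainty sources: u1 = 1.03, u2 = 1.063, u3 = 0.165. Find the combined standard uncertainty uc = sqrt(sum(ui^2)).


uc = sqrt(1.03^2 + 1.063^2 + 0.165^2)
uc = sqrt(2.218094)
uc = 1.4893

1.4893


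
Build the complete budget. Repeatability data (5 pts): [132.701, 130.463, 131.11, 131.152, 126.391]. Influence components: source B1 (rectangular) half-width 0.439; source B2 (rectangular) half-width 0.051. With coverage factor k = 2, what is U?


mean = (132.701 + 130.463 + 131.11 + 131.152 + 126.391) / 5 = 130.3634
s = sqrt(sum((x - mean)^2)/(n-1)) = 2.3682038
u_A = s / sqrt(n) = 2.3682038 / sqrt(5) = 1.0590929
u_B1 = 0.439 / sqrt(3) = 0.25345677
u_B2 = 0.051 / sqrt(3) = 0.029444864
uc = sqrt(1.0590929^2 + 0.25345677^2 + 0.029444864^2) = 1.0893967
U = k * uc = 2 * 1.0893967
U = 2.1788

2.1788


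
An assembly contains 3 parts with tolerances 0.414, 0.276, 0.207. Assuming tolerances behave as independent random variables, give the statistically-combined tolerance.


RSS = sqrt(0.414^2 + 0.276^2 + 0.207^2)
= sqrt(0.290421)
= 0.5389

0.5389


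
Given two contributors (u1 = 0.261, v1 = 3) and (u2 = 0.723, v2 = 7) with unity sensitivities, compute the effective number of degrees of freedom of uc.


uc = sqrt(u1^2 + u2^2) = sqrt(0.261^2 + 0.723^2) = 0.76866768
v_eff = uc^4 / (u1^4/v1 + u2^4/v2)
= 0.76866768^4 / (0.261^4/3 + 0.723^4/7)
= 0.34910373 / 0.04058191
v_eff = 8.6024

8.6024


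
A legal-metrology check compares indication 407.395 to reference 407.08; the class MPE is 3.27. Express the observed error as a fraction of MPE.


e = indication - reference = 407.395 - 407.08 = 0.3150
|e| = 0.3150
ratio = |e| / MPE = 0.3150 / 3.27
ratio = 0.0963

0.0963


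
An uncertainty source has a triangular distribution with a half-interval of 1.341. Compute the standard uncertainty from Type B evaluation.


u_B = half_width / sqrt(6)
u_B = 1.341 / 2.4494897
u_B = 0.5475

0.5475


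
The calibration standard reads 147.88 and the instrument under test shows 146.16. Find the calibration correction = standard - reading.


Correction = standard - reading
= 147.88 - 146.16
= 1.7200

1.7200


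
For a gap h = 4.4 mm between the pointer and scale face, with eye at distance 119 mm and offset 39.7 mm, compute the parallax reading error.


error = h * offset / d
= 4.4 * 39.7 / 119
= 1.4679

1.4679


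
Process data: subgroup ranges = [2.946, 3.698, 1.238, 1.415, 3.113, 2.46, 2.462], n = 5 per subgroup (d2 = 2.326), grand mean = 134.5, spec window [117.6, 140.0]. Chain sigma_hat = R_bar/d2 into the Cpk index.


R_bar = (2.946 + 3.698 + 1.238 + 1.415 + 3.113 + 2.46 + 2.462) / 7 = 2.476
sigma = R_bar / d2 = 2.476 / 2.326 = 1.0644884
Cp = (USL - LSL)/(6*sigma) = (140.0 - 117.6)/(6*1.0644884) = 3.5072
Cpu = (140.0 - 134.5)/(3*1.0644884) = 1.7223
Cpl = (134.5 - 117.6)/(3*1.0644884) = 5.2921
Cpk = min(Cpu, Cpl) = 1.7223

1.7223


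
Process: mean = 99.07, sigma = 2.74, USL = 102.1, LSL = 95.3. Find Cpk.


Cpu = (USL - mean) / (3*sigma) = (102.1 - 99.07) / (3*2.74) = 0.3686
Cpl = (mean - LSL) / (3*sigma) = (99.07 - 95.3) / (3*2.74) = 0.4586
Cpk = min(Cpu, Cpl) = 0.3686

0.3686


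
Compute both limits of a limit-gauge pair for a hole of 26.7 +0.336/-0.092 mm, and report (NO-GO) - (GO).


GO = nominal - lower_tol (smallest hole = maximum material condition)
GO = 26.7 - 0.092 = 26.608
NO-GO = nominal + upper_tol (largest hole = least material condition)
NO-GO = 26.7 + 0.336 = 27.036
spread = NO-GO - GO = 27.036 - 26.608 = 0.4280

0.4280


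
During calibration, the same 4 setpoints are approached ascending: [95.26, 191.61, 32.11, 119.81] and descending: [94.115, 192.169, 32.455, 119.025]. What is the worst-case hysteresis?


|95.26 - 94.115| = 1.1450
|191.61 - 192.169| = 0.5590
|32.11 - 32.455| = 0.3450
|119.81 - 119.025| = 0.7850
hysteresis = max(diffs) = 1.1450

1.1450


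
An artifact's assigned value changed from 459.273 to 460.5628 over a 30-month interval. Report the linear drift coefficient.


rate = (v2 - v1) / months
= (460.5628 - 459.273) / 30
= 1.2898 / 30
= 0.0430

0.0430


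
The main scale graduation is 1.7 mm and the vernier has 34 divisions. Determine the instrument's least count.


LC = MSD / n_div
= 1.7 / 34
= 0.0500

0.0500


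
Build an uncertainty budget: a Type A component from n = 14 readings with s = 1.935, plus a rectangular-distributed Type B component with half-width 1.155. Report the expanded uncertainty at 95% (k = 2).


u_A = s / sqrt(n) = 1.935 / sqrt(14) = 0.5171505
u_B = half_width / sqrt(3) = 1.155 / sqrt(3) = 0.66683956
uc = sqrt(u_A^2 + u_B^2) = sqrt(0.5171505^2 + 0.66683956^2) = 0.84387181
U = k * uc = 2 * 0.84387181
U = 1.6877

1.6877


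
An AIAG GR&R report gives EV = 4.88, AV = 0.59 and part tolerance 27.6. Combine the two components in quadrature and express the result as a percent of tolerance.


GRR = sqrt(EV^2 + AV^2) = sqrt(4.88^2 + 0.59^2) = 4.9155366
%GRR = GRR / tol * 100 = 4.9155366 / 27.6 * 100
%GRR = 17.8099

17.8099


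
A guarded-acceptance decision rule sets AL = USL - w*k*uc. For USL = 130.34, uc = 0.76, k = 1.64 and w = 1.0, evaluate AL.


U = k * uc = 1.64 * 0.76 = 1.2464
guard band g = w * U = 1.0 * 1.2464 = 1.2464
AL = USL - g = 130.34 - 1.2464
AL = 129.0936

129.0936


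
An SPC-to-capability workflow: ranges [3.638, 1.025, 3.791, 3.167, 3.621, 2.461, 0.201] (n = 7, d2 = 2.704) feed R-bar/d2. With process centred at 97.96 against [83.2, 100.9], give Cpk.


R_bar = (3.638 + 1.025 + 3.791 + 3.167 + 3.621 + 2.461 + 0.201) / 7 = 2.5577143
sigma = R_bar / d2 = 2.5577143 / 2.704 = 0.94590026
Cp = (USL - LSL)/(6*sigma) = (100.9 - 83.2)/(6*0.94590026) = 3.1187
Cpu = (100.9 - 97.96)/(3*0.94590026) = 1.0361
Cpl = (97.96 - 83.2)/(3*0.94590026) = 5.2014
Cpk = min(Cpu, Cpl) = 1.0361

1.0361


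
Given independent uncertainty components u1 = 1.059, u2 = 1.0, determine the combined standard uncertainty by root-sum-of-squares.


uc = sqrt(1.059^2 + 1.0^2)
uc = sqrt(2.121481)
uc = 1.4565

1.4565


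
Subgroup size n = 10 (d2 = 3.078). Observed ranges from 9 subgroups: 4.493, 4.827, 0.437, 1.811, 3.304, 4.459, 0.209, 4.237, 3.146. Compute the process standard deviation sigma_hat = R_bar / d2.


R_bar = (4.493 + 4.827 + 0.437 + 1.811 + 3.304 + 4.459 + 0.209 + 4.237 + 3.146) / 9
R_bar = 26.923 / 9 = 2.9914444
sigma_hat = R_bar / d2 = 2.9914444 / 3.078 = 0.9719

0.9719


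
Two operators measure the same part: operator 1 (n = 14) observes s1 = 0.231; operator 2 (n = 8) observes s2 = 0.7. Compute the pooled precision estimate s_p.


s_p = sqrt(((n1-1)*s1^2 + (n2-1)*s2^2) / (n1+n2-2))
numerator = (14-1)*0.231^2 + (8-1)*0.7^2 = 0.693693 + 3.43 = 4.123693
denominator = 14 + 8 - 2 = 20
s_p^2 = 4.123693 / 20 = 0.20618465
s_p = sqrt(0.20618465) = 0.4541

0.4541


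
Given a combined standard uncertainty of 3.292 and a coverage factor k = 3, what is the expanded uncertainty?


U = k * uc
U = 3 * 3.292
U = 9.8760

9.8760


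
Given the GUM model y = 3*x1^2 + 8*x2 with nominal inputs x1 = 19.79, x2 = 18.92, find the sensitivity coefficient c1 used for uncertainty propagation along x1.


y = 3*x1^2 + 8*x2
dy/dx1 = 2*3*x1
Evaluate at x1 = 19.79: c1 = 6 * 19.79
c1 = 118.7400

118.7400


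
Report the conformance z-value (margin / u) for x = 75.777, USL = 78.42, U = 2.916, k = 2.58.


u = U / k = 2.916 / 2.58 = 1.1302326
margin = |USL - x| = |78.42 - 75.777| = 2.643
z = margin / u = 2.643 / 1.1302326
z = 2.3385

2.3385


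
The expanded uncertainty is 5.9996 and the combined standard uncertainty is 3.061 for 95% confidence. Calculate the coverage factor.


k = U / uc
k = 5.9996 / 3.061
k = 1.96

1.96


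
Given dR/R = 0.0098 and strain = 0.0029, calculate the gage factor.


GF = (dR/R) / epsilon
= 0.0098 / 0.0029
= 3.3793

3.3793


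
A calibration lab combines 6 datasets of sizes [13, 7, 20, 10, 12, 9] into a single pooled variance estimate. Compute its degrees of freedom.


nu = sum_i (n_i - 1)
nu = ((13 - 1) + (7 - 1) + (20 - 1) + (10 - 1) + (12 - 1) + (9 - 1))
nu = 12 + 6 + 19 + 9 + 11 + 8
nu = 65

65


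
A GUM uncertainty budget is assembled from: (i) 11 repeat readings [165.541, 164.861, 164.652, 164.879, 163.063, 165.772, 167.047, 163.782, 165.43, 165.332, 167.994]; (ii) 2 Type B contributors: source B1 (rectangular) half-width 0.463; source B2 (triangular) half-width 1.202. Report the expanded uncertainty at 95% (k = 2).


mean = (165.541 + 164.861 + 164.652 + 164.879 + 163.063 + 165.772 + 167.047 + 163.782 + 165.43 + 165.332 + 167.994) / 11 = 165.3048182
s = sqrt(sum((x - mean)^2)/(n-1)) = 1.3677185
u_A = s / sqrt(n) = 1.3677185 / sqrt(11) = 0.41238264
u_B1 = 0.463 / sqrt(3) = 0.26731317
u_B2 = 1.202 / sqrt(6) = 0.49071445
uc = sqrt(0.41238264^2 + 0.26731317^2 + 0.49071445^2) = 0.69449006
U = k * uc = 2 * 0.69449006
U = 1.3890

1.3890


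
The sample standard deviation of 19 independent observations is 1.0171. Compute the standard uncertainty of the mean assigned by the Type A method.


u_A = s / sqrt(n)
u_A = 1.0171 / sqrt(19)
u_A = 1.0171 / 4.3588989
u_A = 0.2333

0.2333


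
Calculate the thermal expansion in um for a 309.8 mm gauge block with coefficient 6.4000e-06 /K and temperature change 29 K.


dL = L * alpha * dT
= 309.8 * 6.4000e-06 * 29
= 0.0574989 mm
dL_um = 0.0574989 * 1000 = 57.4989 um

57.4989


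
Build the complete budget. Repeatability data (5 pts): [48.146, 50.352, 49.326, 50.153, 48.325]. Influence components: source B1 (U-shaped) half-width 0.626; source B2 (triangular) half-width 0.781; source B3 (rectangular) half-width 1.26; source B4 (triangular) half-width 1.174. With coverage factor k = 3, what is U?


mean = (48.146 + 50.352 + 49.326 + 50.153 + 48.325) / 5 = 49.2604
s = sqrt(sum((x - mean)^2)/(n-1)) = 1.0135938
u_A = s / sqrt(n) = 1.0135938 / sqrt(5) = 0.45329293
u_B1 = 0.626 / sqrt(2) = 0.44264885
u_B2 = 0.781 / sqrt(6) = 0.31884191
u_B3 = 1.26 / sqrt(3) = 0.72746134
u_B4 = 1.174 / sqrt(6) = 0.47928349
uc = sqrt(0.45329293^2 + 0.44264885^2 + 0.31884191^2 + 0.72746134^2 + 0.47928349^2) = 1.1233812
U = k * uc = 3 * 1.1233812
U = 3.3701

3.3701


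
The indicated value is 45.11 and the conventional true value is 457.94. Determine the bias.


Systematic error = measured - true
= 45.11 - 457.94
= -412.8300

-412.8300


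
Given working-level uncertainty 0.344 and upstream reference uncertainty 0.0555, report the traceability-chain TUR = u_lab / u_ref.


TUR = u_lab / u_ref
= 0.344 / 0.0555
= 6.1982

6.1982


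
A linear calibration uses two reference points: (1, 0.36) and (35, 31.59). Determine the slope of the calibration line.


slope = (y2 - y1) / (x2 - x1)
= (31.59 - 0.36) / (35 - 1)
= 31.2300 / 34
= 0.9185

0.9185


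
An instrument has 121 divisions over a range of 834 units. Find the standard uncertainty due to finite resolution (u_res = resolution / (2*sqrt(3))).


resolution = range / divisions
resolution = 834 / 121 = 6.892562
u_res = resolution / (2*sqrt(3))
u_res = 6.892562 / 3.4641016
u_res = 1.9897

1.9897


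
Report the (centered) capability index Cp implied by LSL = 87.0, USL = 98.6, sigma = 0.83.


Cp = (USL - LSL) / (6 * sigma)
= (98.6 - 87.0) / (6 * 0.83)
= 11.6000 / 4.9800
= 2.3293

2.3293


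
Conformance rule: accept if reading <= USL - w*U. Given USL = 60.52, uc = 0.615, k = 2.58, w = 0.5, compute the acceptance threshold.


U = k * uc = 2.58 * 0.615 = 1.5867
guard band g = w * U = 0.5 * 1.5867 = 0.79335
AL = USL - g = 60.52 - 0.79335
AL = 59.7267

59.7267


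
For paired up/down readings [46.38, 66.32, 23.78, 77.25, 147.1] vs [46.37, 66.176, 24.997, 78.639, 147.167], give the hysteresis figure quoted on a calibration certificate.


|46.38 - 46.37| = 0.0100
|66.32 - 66.176| = 0.1440
|23.78 - 24.997| = 1.2170
|77.25 - 78.639| = 1.3890
|147.1 - 147.167| = 0.0670
hysteresis = max(diffs) = 1.3890

1.3890


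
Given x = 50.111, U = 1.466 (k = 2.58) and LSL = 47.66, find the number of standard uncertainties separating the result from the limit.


u = U / k = 1.466 / 2.58 = 0.56821705
margin = |LSL - x| = |47.66 - 50.111| = 2.451
z = margin / u = 2.451 / 0.56821705
z = 4.3135

4.3135


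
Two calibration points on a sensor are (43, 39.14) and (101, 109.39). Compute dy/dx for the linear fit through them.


slope = (y2 - y1) / (x2 - x1)
= (109.39 - 39.14) / (101 - 43)
= 70.2500 / 58
= 1.2112

1.2112


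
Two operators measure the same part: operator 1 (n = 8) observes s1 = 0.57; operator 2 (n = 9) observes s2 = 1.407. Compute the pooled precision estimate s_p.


s_p = sqrt(((n1-1)*s1^2 + (n2-1)*s2^2) / (n1+n2-2))
numerator = (8-1)*0.57^2 + (9-1)*1.407^2 = 2.2743 + 15.837192 = 18.111492
denominator = 8 + 9 - 2 = 15
s_p^2 = 18.111492 / 15 = 1.2074328
s_p = sqrt(1.2074328) = 1.0988

1.0988


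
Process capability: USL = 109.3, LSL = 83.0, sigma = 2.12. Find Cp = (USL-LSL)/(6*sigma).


Cp = (USL - LSL) / (6 * sigma)
= (109.3 - 83.0) / (6 * 2.12)
= 26.3000 / 12.7200
= 2.0676

2.0676


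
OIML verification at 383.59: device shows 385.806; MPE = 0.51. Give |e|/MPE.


e = indication - reference = 385.806 - 383.59 = 2.2160
|e| = 2.2160
ratio = |e| / MPE = 2.2160 / 0.51
ratio = 4.3451

4.3451


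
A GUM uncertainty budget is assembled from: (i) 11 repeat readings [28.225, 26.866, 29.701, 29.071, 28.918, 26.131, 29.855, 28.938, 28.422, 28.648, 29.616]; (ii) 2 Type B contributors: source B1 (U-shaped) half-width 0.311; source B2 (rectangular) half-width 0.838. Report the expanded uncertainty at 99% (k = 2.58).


mean = (28.225 + 26.866 + 29.701 + 29.071 + 28.918 + 26.131 + 29.855 + 28.938 + 28.422 + 28.648 + 29.616) / 11 = 28.581
s = sqrt(sum((x - mean)^2)/(n-1)) = 1.1631874
u_A = s / sqrt(n) = 1.1631874 / sqrt(11) = 0.3507142
u_B1 = 0.311 / sqrt(2) = 0.21991021
u_B2 = 0.838 / sqrt(3) = 0.48381953
uc = sqrt(0.3507142^2 + 0.21991021^2 + 0.48381953^2) = 0.6367435
U = k * uc = 2.58 * 0.6367435
U = 1.6428

1.6428


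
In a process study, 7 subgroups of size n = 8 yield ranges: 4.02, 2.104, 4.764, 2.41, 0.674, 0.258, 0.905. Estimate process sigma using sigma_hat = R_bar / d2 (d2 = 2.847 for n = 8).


R_bar = (4.02 + 2.104 + 4.764 + 2.41 + 0.674 + 0.258 + 0.905) / 7
R_bar = 15.135 / 7 = 2.1621429
sigma_hat = R_bar / d2 = 2.1621429 / 2.847 = 0.7594

0.7594


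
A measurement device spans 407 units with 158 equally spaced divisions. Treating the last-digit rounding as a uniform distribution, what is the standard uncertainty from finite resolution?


resolution = range / divisions
resolution = 407 / 158 = 2.5759494
u_res = resolution / (2*sqrt(3))
u_res = 2.5759494 / 3.4641016
u_res = 0.7436

0.7436


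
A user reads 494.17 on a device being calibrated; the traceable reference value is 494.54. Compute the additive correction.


Correction = standard - reading
= 494.54 - 494.17
= 0.3700

0.3700


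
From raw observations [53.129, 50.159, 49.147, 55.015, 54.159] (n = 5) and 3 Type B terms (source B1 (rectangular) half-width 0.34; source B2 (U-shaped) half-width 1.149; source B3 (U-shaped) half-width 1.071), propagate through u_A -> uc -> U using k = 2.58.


mean = (53.129 + 50.159 + 49.147 + 55.015 + 54.159) / 5 = 52.3218
s = sqrt(sum((x - mean)^2)/(n-1)) = 2.551336
u_A = s / sqrt(n) = 2.551336 / sqrt(5) = 1.1409921
u_B1 = 0.34 / sqrt(3) = 0.19629909
u_B2 = 1.149 / sqrt(2) = 0.81246569
u_B3 = 1.071 / sqrt(2) = 0.75731136
uc = sqrt(1.1409921^2 + 0.19629909^2 + 0.81246569^2 + 0.75731136^2) = 1.6043744
U = k * uc = 2.58 * 1.6043744
U = 4.1393

4.1393


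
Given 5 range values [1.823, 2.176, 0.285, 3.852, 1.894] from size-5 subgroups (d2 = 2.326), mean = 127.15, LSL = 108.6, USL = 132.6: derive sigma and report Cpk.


R_bar = (1.823 + 2.176 + 0.285 + 3.852 + 1.894) / 5 = 2.006
sigma = R_bar / d2 = 2.006 / 2.326 = 0.86242476
Cp = (USL - LSL)/(6*sigma) = (132.6 - 108.6)/(6*0.86242476) = 4.6381
Cpu = (132.6 - 127.15)/(3*0.86242476) = 2.1065
Cpl = (127.15 - 108.6)/(3*0.86242476) = 7.1697
Cpk = min(Cpu, Cpl) = 2.1065

2.1065


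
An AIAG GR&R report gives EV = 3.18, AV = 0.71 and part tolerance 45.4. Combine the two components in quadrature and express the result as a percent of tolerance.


GRR = sqrt(EV^2 + AV^2) = sqrt(3.18^2 + 0.71^2) = 3.2582971
%GRR = GRR / tol * 100 = 3.2582971 / 45.4 * 100
%GRR = 7.1769

7.1769


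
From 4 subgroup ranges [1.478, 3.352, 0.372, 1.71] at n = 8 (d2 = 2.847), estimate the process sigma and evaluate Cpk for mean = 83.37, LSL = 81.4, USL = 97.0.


R_bar = (1.478 + 3.352 + 0.372 + 1.71) / 4 = 1.728
sigma = R_bar / d2 = 1.728 / 2.847 = 0.60695469
Cp = (USL - LSL)/(6*sigma) = (97.0 - 81.4)/(6*0.60695469) = 4.2837
Cpu = (97.0 - 83.37)/(3*0.60695469) = 7.4855
Cpl = (83.37 - 81.4)/(3*0.60695469) = 1.0819
Cpk = min(Cpu, Cpl) = 1.0819

1.0819


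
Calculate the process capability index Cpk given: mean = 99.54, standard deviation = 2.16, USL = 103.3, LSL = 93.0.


Cpu = (USL - mean) / (3*sigma) = (103.3 - 99.54) / (3*2.16) = 0.5802
Cpl = (mean - LSL) / (3*sigma) = (99.54 - 93.0) / (3*2.16) = 1.0093
Cpk = min(Cpu, Cpl) = 0.5802

0.5802


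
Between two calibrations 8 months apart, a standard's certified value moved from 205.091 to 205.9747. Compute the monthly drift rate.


rate = (v2 - v1) / months
= (205.9747 - 205.091) / 8
= 0.8837 / 8
= 0.1105

0.1105


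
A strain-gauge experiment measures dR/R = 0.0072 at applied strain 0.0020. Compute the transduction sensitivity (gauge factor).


GF = (dR/R) / epsilon
= 0.0072 / 0.0020
= 3.6000

3.6000


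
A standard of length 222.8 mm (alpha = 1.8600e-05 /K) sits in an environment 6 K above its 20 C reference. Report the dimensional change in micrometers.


dL = L * alpha * dT
= 222.8 * 1.8600e-05 * 6
= 0.0248645 mm
dL_um = 0.0248645 * 1000 = 24.8645 um

24.8645


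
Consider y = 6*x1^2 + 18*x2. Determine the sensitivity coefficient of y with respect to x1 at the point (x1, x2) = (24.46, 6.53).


y = 6*x1^2 + 18*x2
dy/dx1 = 2*6*x1
Evaluate at x1 = 24.46: c1 = 12 * 24.46
c1 = 293.5200

293.5200


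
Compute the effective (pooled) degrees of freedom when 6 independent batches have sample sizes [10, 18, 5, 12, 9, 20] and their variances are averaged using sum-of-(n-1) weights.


nu = sum_i (n_i - 1)
nu = ((10 - 1) + (18 - 1) + (5 - 1) + (12 - 1) + (9 - 1) + (20 - 1))
nu = 9 + 17 + 4 + 11 + 8 + 19
nu = 68

68


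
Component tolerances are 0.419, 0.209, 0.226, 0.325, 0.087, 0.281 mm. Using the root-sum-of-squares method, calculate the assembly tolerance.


RSS = sqrt(0.419^2 + 0.209^2 + 0.226^2 + 0.325^2 + 0.087^2 + 0.281^2)
= sqrt(0.462473)
= 0.6801

0.6801


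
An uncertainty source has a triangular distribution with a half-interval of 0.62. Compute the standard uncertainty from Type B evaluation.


u_B = half_width / sqrt(6)
u_B = 0.62 / 2.4494897
u_B = 0.2531

0.2531


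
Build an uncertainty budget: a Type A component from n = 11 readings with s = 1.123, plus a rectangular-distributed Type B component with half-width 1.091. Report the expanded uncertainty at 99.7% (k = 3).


u_A = s / sqrt(n) = 1.123 / sqrt(11) = 0.33859724
u_B = half_width / sqrt(3) = 1.091 / sqrt(3) = 0.62988914
uc = sqrt(u_A^2 + u_B^2) = sqrt(0.33859724^2 + 0.62988914^2) = 0.71512825
U = k * uc = 3 * 0.71512825
U = 2.1454

2.1454


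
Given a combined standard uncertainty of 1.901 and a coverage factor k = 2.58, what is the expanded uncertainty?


U = k * uc
U = 2.58 * 1.901
U = 4.9046

4.9046


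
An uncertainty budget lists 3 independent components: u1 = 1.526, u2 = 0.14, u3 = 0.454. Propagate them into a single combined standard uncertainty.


uc = sqrt(1.526^2 + 0.14^2 + 0.454^2)
uc = sqrt(2.554392)
uc = 1.5982

1.5982


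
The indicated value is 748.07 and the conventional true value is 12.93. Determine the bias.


Systematic error = measured - true
= 748.07 - 12.93
= 735.1400

735.1400


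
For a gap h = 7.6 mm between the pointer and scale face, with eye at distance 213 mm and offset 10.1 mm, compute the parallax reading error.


error = h * offset / d
= 7.6 * 10.1 / 213
= 0.3604

0.3604


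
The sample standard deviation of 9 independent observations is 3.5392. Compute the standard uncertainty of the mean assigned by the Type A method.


u_A = s / sqrt(n)
u_A = 3.5392 / sqrt(9)
u_A = 3.5392 / 3
u_A = 1.1797

1.1797


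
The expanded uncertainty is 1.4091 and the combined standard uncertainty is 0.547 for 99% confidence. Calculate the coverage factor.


k = U / uc
k = 1.4091 / 0.547
k = 2.576

2.576


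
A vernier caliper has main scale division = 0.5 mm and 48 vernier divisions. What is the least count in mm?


LC = MSD / n_div
= 0.5 / 48
= 0.0104

0.0104


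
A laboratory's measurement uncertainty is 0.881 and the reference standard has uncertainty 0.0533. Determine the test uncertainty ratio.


TUR = u_lab / u_ref
= 0.881 / 0.0533
= 16.5291

16.5291


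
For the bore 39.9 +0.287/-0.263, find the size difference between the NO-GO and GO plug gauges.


GO = nominal - lower_tol (smallest hole = maximum material condition)
GO = 39.9 - 0.263 = 39.637
NO-GO = nominal + upper_tol (largest hole = least material condition)
NO-GO = 39.9 + 0.287 = 40.187
spread = NO-GO - GO = 40.187 - 39.637 = 0.5500

0.5500


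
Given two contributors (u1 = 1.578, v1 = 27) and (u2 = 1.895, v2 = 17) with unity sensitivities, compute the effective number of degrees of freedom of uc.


uc = sqrt(u1^2 + u2^2) = sqrt(1.578^2 + 1.895^2) = 2.4659905
v_eff = uc^4 / (u1^4/v1 + u2^4/v2)
= 2.4659905^4 / (1.578^4/27 + 1.895^4/17)
= 36.979888 / 0.98820533
v_eff = 37.4213

37.4213


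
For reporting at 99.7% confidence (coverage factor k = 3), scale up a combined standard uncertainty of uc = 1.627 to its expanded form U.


U = k * uc
U = 3 * 1.627
U = 4.8810

4.8810


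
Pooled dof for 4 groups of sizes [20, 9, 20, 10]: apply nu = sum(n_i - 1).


nu = sum_i (n_i - 1)
nu = ((20 - 1) + (9 - 1) + (20 - 1) + (10 - 1))
nu = 19 + 8 + 19 + 9
nu = 55

55


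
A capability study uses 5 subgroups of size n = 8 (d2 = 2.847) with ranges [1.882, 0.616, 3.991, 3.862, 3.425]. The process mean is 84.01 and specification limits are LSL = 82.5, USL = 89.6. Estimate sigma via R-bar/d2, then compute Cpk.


R_bar = (1.882 + 0.616 + 3.991 + 3.862 + 3.425) / 5 = 2.7552
sigma = R_bar / d2 = 2.7552 / 2.847 = 0.96775553
Cp = (USL - LSL)/(6*sigma) = (89.6 - 82.5)/(6*0.96775553) = 1.2228
Cpu = (89.6 - 84.01)/(3*0.96775553) = 1.9254
Cpl = (84.01 - 82.5)/(3*0.96775553) = 0.5201
Cpk = min(Cpu, Cpl) = 0.5201

0.5201


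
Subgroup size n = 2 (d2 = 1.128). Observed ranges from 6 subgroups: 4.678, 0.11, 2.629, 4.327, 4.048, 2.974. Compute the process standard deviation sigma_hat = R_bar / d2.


R_bar = (4.678 + 0.11 + 2.629 + 4.327 + 4.048 + 2.974) / 6
R_bar = 18.766 / 6 = 3.1276667
sigma_hat = R_bar / d2 = 3.1276667 / 1.128 = 2.7728

2.7728


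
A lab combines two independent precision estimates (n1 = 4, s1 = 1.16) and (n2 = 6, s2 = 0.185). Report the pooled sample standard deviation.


s_p = sqrt(((n1-1)*s1^2 + (n2-1)*s2^2) / (n1+n2-2))
numerator = (4-1)*1.16^2 + (6-1)*0.185^2 = 4.0368 + 0.171125 = 4.207925
denominator = 4 + 6 - 2 = 8
s_p^2 = 4.207925 / 8 = 0.52599063
s_p = sqrt(0.52599063) = 0.7253

0.7253


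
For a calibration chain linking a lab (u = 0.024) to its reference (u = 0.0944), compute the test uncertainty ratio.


TUR = u_lab / u_ref
= 0.024 / 0.0944
= 0.2542

0.2542


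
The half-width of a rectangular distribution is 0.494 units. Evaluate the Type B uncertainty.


u_B = half_width / sqrt(3)
u_B = 0.494 / 1.7320508
u_B = 0.2852

0.2852


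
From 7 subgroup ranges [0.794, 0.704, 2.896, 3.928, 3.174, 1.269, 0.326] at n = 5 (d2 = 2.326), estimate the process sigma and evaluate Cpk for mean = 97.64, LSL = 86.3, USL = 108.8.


R_bar = (0.794 + 0.704 + 2.896 + 3.928 + 3.174 + 1.269 + 0.326) / 7 = 1.8701429
sigma = R_bar / d2 = 1.8701429 / 2.326 = 0.80401672
Cp = (USL - LSL)/(6*sigma) = (108.8 - 86.3)/(6*0.80401672) = 4.6641
Cpu = (108.8 - 97.64)/(3*0.80401672) = 4.6268
Cpl = (97.64 - 86.3)/(3*0.80401672) = 4.7014
Cpk = min(Cpu, Cpl) = 4.6268

4.6268


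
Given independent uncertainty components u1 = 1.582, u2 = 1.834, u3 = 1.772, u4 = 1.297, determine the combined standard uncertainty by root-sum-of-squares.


uc = sqrt(1.582^2 + 1.834^2 + 1.772^2 + 1.297^2)
uc = sqrt(10.688473)
uc = 3.2693

3.2693


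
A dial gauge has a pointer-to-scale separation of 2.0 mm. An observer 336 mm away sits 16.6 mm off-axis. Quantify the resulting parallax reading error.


error = h * offset / d
= 2.0 * 16.6 / 336
= 0.0988

0.0988


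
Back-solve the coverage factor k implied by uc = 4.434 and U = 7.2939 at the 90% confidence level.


k = U / uc
k = 7.2939 / 4.434
k = 1.645

1.645


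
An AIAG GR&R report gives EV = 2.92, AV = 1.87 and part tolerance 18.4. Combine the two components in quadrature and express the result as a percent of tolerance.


GRR = sqrt(EV^2 + AV^2) = sqrt(2.92^2 + 1.87^2) = 3.467463
%GRR = GRR / tol * 100 = 3.467463 / 18.4 * 100
%GRR = 18.8449

18.8449


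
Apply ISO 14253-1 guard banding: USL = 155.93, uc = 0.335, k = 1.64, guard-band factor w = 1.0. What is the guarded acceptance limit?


U = k * uc = 1.64 * 0.335 = 0.5494
guard band g = w * U = 1.0 * 0.5494 = 0.5494
AL = USL - g = 155.93 - 0.5494
AL = 155.3806

155.3806


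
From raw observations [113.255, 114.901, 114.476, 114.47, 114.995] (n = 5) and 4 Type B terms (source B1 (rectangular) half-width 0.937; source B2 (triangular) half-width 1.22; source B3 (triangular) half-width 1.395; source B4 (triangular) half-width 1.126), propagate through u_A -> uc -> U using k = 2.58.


mean = (113.255 + 114.901 + 114.476 + 114.47 + 114.995) / 5 = 114.4194
s = sqrt(sum((x - mean)^2)/(n-1)) = 0.69369395
u_A = s / sqrt(n) = 0.69369395 / sqrt(5) = 0.31022937
u_B1 = 0.937 / sqrt(3) = 0.5409772
u_B2 = 1.22 / sqrt(6) = 0.49806291
u_B3 = 1.395 / sqrt(6) = 0.56950637
u_B4 = 1.126 / sqrt(6) = 0.45968758
uc = sqrt(0.31022937^2 + 0.5409772^2 + 0.49806291^2 + 0.56950637^2 + 0.45968758^2) = 1.0828737
U = k * uc = 2.58 * 1.0828737
U = 2.7938

2.7938


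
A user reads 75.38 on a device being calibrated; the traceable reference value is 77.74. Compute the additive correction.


Correction = standard - reading
= 77.74 - 75.38
= 2.3600

2.3600


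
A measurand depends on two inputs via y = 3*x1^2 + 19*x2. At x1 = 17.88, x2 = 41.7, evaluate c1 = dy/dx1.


y = 3*x1^2 + 19*x2
dy/dx1 = 2*3*x1
Evaluate at x1 = 17.88: c1 = 6 * 17.88
c1 = 107.2800

107.2800


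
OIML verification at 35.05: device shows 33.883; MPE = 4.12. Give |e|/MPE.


e = indication - reference = 33.883 - 35.05 = -1.1670
|e| = 1.1670
ratio = |e| / MPE = 1.1670 / 4.12
ratio = 0.2833

0.2833


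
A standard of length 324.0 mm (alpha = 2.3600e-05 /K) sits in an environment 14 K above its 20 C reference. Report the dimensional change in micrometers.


dL = L * alpha * dT
= 324.0 * 2.3600e-05 * 14
= 0.1070496 mm
dL_um = 0.1070496 * 1000 = 107.0496 um

107.0496


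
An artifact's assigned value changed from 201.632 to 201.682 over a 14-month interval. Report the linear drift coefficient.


rate = (v2 - v1) / months
= (201.682 - 201.632) / 14
= 0.0500 / 14
= 0.0036

0.0036


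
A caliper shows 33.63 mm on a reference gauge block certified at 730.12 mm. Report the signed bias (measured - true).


Systematic error = measured - true
= 33.63 - 730.12
= -696.4900

-696.4900


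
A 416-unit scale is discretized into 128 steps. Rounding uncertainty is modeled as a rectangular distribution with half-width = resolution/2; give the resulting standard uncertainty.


resolution = range / divisions
resolution = 416 / 128 = 3.25
u_res = resolution / (2*sqrt(3))
u_res = 3.25 / 3.4641016
u_res = 0.9382

0.9382


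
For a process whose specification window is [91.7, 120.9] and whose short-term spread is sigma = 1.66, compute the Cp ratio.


Cp = (USL - LSL) / (6 * sigma)
= (120.9 - 91.7) / (6 * 1.66)
= 29.2000 / 9.9600
= 2.9317

2.9317


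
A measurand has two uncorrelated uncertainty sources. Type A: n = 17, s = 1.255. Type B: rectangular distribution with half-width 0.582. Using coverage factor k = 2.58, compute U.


u_A = s / sqrt(n) = 1.255 / sqrt(17) = 0.30438221
u_B = half_width / sqrt(3) = 0.582 / sqrt(3) = 0.33601786
uc = sqrt(u_A^2 + u_B^2) = sqrt(0.30438221^2 + 0.33601786^2) = 0.45338343
U = k * uc = 2.58 * 0.45338343
U = 1.1697

1.1697


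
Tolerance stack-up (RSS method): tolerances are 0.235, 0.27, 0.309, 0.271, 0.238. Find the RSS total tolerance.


RSS = sqrt(0.235^2 + 0.27^2 + 0.309^2 + 0.271^2 + 0.238^2)
= sqrt(0.353691)
= 0.5947

0.5947


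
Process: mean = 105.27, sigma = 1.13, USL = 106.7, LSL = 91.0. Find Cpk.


Cpu = (USL - mean) / (3*sigma) = (106.7 - 105.27) / (3*1.13) = 0.4218
Cpl = (mean - LSL) / (3*sigma) = (105.27 - 91.0) / (3*1.13) = 4.2094
Cpk = min(Cpu, Cpl) = 0.4218

0.4218


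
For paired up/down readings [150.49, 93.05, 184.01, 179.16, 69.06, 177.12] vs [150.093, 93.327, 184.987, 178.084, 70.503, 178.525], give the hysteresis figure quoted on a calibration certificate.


|150.49 - 150.093| = 0.3970
|93.05 - 93.327| = 0.2770
|184.01 - 184.987| = 0.9770
|179.16 - 178.084| = 1.0760
|69.06 - 70.503| = 1.4430
|177.12 - 178.525| = 1.4050
hysteresis = max(diffs) = 1.4430

1.4430
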